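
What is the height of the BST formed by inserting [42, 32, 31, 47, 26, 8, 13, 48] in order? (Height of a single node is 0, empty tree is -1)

Insertion order: [42, 32, 31, 47, 26, 8, 13, 48]
Tree (level-order array): [42, 32, 47, 31, None, None, 48, 26, None, None, None, 8, None, None, 13]
Compute height bottom-up (empty subtree = -1):
  height(13) = 1 + max(-1, -1) = 0
  height(8) = 1 + max(-1, 0) = 1
  height(26) = 1 + max(1, -1) = 2
  height(31) = 1 + max(2, -1) = 3
  height(32) = 1 + max(3, -1) = 4
  height(48) = 1 + max(-1, -1) = 0
  height(47) = 1 + max(-1, 0) = 1
  height(42) = 1 + max(4, 1) = 5
Height = 5


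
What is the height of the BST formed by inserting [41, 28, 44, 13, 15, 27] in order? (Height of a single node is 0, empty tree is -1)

Insertion order: [41, 28, 44, 13, 15, 27]
Tree (level-order array): [41, 28, 44, 13, None, None, None, None, 15, None, 27]
Compute height bottom-up (empty subtree = -1):
  height(27) = 1 + max(-1, -1) = 0
  height(15) = 1 + max(-1, 0) = 1
  height(13) = 1 + max(-1, 1) = 2
  height(28) = 1 + max(2, -1) = 3
  height(44) = 1 + max(-1, -1) = 0
  height(41) = 1 + max(3, 0) = 4
Height = 4


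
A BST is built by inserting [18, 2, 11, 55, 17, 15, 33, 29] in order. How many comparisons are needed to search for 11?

Search path for 11: 18 -> 2 -> 11
Found: True
Comparisons: 3


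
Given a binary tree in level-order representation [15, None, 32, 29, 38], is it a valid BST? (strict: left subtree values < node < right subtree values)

Level-order array: [15, None, 32, 29, 38]
Validate using subtree bounds (lo, hi): at each node, require lo < value < hi,
then recurse left with hi=value and right with lo=value.
Preorder trace (stopping at first violation):
  at node 15 with bounds (-inf, +inf): OK
  at node 32 with bounds (15, +inf): OK
  at node 29 with bounds (15, 32): OK
  at node 38 with bounds (32, +inf): OK
No violation found at any node.
Result: Valid BST


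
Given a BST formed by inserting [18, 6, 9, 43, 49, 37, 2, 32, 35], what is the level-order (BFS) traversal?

Tree insertion order: [18, 6, 9, 43, 49, 37, 2, 32, 35]
Tree (level-order array): [18, 6, 43, 2, 9, 37, 49, None, None, None, None, 32, None, None, None, None, 35]
BFS from the root, enqueuing left then right child of each popped node:
  queue [18] -> pop 18, enqueue [6, 43], visited so far: [18]
  queue [6, 43] -> pop 6, enqueue [2, 9], visited so far: [18, 6]
  queue [43, 2, 9] -> pop 43, enqueue [37, 49], visited so far: [18, 6, 43]
  queue [2, 9, 37, 49] -> pop 2, enqueue [none], visited so far: [18, 6, 43, 2]
  queue [9, 37, 49] -> pop 9, enqueue [none], visited so far: [18, 6, 43, 2, 9]
  queue [37, 49] -> pop 37, enqueue [32], visited so far: [18, 6, 43, 2, 9, 37]
  queue [49, 32] -> pop 49, enqueue [none], visited so far: [18, 6, 43, 2, 9, 37, 49]
  queue [32] -> pop 32, enqueue [35], visited so far: [18, 6, 43, 2, 9, 37, 49, 32]
  queue [35] -> pop 35, enqueue [none], visited so far: [18, 6, 43, 2, 9, 37, 49, 32, 35]
Result: [18, 6, 43, 2, 9, 37, 49, 32, 35]


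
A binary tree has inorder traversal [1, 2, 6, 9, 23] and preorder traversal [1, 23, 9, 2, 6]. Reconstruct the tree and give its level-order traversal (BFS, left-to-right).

Inorder:  [1, 2, 6, 9, 23]
Preorder: [1, 23, 9, 2, 6]
Algorithm: preorder visits root first, so consume preorder in order;
for each root, split the current inorder slice at that value into
left-subtree inorder and right-subtree inorder, then recurse.
Recursive splits:
  root=1; inorder splits into left=[], right=[2, 6, 9, 23]
  root=23; inorder splits into left=[2, 6, 9], right=[]
  root=9; inorder splits into left=[2, 6], right=[]
  root=2; inorder splits into left=[], right=[6]
  root=6; inorder splits into left=[], right=[]
Reconstructed level-order: [1, 23, 9, 2, 6]


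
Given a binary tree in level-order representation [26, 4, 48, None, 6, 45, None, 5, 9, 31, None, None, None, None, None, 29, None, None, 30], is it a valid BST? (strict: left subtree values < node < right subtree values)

Level-order array: [26, 4, 48, None, 6, 45, None, 5, 9, 31, None, None, None, None, None, 29, None, None, 30]
Validate using subtree bounds (lo, hi): at each node, require lo < value < hi,
then recurse left with hi=value and right with lo=value.
Preorder trace (stopping at first violation):
  at node 26 with bounds (-inf, +inf): OK
  at node 4 with bounds (-inf, 26): OK
  at node 6 with bounds (4, 26): OK
  at node 5 with bounds (4, 6): OK
  at node 9 with bounds (6, 26): OK
  at node 48 with bounds (26, +inf): OK
  at node 45 with bounds (26, 48): OK
  at node 31 with bounds (26, 45): OK
  at node 29 with bounds (26, 31): OK
  at node 30 with bounds (29, 31): OK
No violation found at any node.
Result: Valid BST


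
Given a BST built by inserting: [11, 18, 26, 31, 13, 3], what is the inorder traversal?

Tree insertion order: [11, 18, 26, 31, 13, 3]
Tree (level-order array): [11, 3, 18, None, None, 13, 26, None, None, None, 31]
Inorder traversal: [3, 11, 13, 18, 26, 31]


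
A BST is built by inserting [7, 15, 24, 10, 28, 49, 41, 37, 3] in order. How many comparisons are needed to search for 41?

Search path for 41: 7 -> 15 -> 24 -> 28 -> 49 -> 41
Found: True
Comparisons: 6


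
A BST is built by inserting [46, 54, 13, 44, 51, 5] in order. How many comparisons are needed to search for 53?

Search path for 53: 46 -> 54 -> 51
Found: False
Comparisons: 3


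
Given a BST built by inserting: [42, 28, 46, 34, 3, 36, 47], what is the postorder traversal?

Tree insertion order: [42, 28, 46, 34, 3, 36, 47]
Tree (level-order array): [42, 28, 46, 3, 34, None, 47, None, None, None, 36]
Postorder traversal: [3, 36, 34, 28, 47, 46, 42]


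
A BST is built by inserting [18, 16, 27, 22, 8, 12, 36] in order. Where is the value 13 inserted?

Starting tree (level order): [18, 16, 27, 8, None, 22, 36, None, 12]
Insertion path: 18 -> 16 -> 8 -> 12
Result: insert 13 as right child of 12
Final tree (level order): [18, 16, 27, 8, None, 22, 36, None, 12, None, None, None, None, None, 13]


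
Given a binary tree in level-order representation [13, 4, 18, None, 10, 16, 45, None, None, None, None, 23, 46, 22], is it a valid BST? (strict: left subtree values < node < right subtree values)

Level-order array: [13, 4, 18, None, 10, 16, 45, None, None, None, None, 23, 46, 22]
Validate using subtree bounds (lo, hi): at each node, require lo < value < hi,
then recurse left with hi=value and right with lo=value.
Preorder trace (stopping at first violation):
  at node 13 with bounds (-inf, +inf): OK
  at node 4 with bounds (-inf, 13): OK
  at node 10 with bounds (4, 13): OK
  at node 18 with bounds (13, +inf): OK
  at node 16 with bounds (13, 18): OK
  at node 45 with bounds (18, +inf): OK
  at node 23 with bounds (18, 45): OK
  at node 22 with bounds (18, 23): OK
  at node 46 with bounds (45, +inf): OK
No violation found at any node.
Result: Valid BST


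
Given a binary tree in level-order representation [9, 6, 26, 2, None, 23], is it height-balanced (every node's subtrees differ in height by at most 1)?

Tree (level-order array): [9, 6, 26, 2, None, 23]
Definition: a tree is height-balanced if, at every node, |h(left) - h(right)| <= 1 (empty subtree has height -1).
Bottom-up per-node check:
  node 2: h_left=-1, h_right=-1, diff=0 [OK], height=0
  node 6: h_left=0, h_right=-1, diff=1 [OK], height=1
  node 23: h_left=-1, h_right=-1, diff=0 [OK], height=0
  node 26: h_left=0, h_right=-1, diff=1 [OK], height=1
  node 9: h_left=1, h_right=1, diff=0 [OK], height=2
All nodes satisfy the balance condition.
Result: Balanced


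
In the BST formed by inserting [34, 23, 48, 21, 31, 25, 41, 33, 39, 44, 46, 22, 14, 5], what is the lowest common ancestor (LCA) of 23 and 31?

Tree insertion order: [34, 23, 48, 21, 31, 25, 41, 33, 39, 44, 46, 22, 14, 5]
Tree (level-order array): [34, 23, 48, 21, 31, 41, None, 14, 22, 25, 33, 39, 44, 5, None, None, None, None, None, None, None, None, None, None, 46]
In a BST, the LCA of p=23, q=31 is the first node v on the
root-to-leaf path with p <= v <= q (go left if both < v, right if both > v).
Walk from root:
  at 34: both 23 and 31 < 34, go left
  at 23: 23 <= 23 <= 31, this is the LCA
LCA = 23


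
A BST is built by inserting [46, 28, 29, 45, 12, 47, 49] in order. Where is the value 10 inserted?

Starting tree (level order): [46, 28, 47, 12, 29, None, 49, None, None, None, 45]
Insertion path: 46 -> 28 -> 12
Result: insert 10 as left child of 12
Final tree (level order): [46, 28, 47, 12, 29, None, 49, 10, None, None, 45]


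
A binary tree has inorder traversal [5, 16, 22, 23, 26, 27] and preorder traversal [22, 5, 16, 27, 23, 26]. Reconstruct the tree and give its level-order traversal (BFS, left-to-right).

Inorder:  [5, 16, 22, 23, 26, 27]
Preorder: [22, 5, 16, 27, 23, 26]
Algorithm: preorder visits root first, so consume preorder in order;
for each root, split the current inorder slice at that value into
left-subtree inorder and right-subtree inorder, then recurse.
Recursive splits:
  root=22; inorder splits into left=[5, 16], right=[23, 26, 27]
  root=5; inorder splits into left=[], right=[16]
  root=16; inorder splits into left=[], right=[]
  root=27; inorder splits into left=[23, 26], right=[]
  root=23; inorder splits into left=[], right=[26]
  root=26; inorder splits into left=[], right=[]
Reconstructed level-order: [22, 5, 27, 16, 23, 26]


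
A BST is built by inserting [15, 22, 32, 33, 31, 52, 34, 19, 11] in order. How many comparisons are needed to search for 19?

Search path for 19: 15 -> 22 -> 19
Found: True
Comparisons: 3


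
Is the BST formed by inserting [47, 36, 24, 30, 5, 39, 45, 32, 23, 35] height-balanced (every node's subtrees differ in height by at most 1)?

Tree (level-order array): [47, 36, None, 24, 39, 5, 30, None, 45, None, 23, None, 32, None, None, None, None, None, 35]
Definition: a tree is height-balanced if, at every node, |h(left) - h(right)| <= 1 (empty subtree has height -1).
Bottom-up per-node check:
  node 23: h_left=-1, h_right=-1, diff=0 [OK], height=0
  node 5: h_left=-1, h_right=0, diff=1 [OK], height=1
  node 35: h_left=-1, h_right=-1, diff=0 [OK], height=0
  node 32: h_left=-1, h_right=0, diff=1 [OK], height=1
  node 30: h_left=-1, h_right=1, diff=2 [FAIL (|-1-1|=2 > 1)], height=2
  node 24: h_left=1, h_right=2, diff=1 [OK], height=3
  node 45: h_left=-1, h_right=-1, diff=0 [OK], height=0
  node 39: h_left=-1, h_right=0, diff=1 [OK], height=1
  node 36: h_left=3, h_right=1, diff=2 [FAIL (|3-1|=2 > 1)], height=4
  node 47: h_left=4, h_right=-1, diff=5 [FAIL (|4--1|=5 > 1)], height=5
Node 30 violates the condition: |-1 - 1| = 2 > 1.
Result: Not balanced


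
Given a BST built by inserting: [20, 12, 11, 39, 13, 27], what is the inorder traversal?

Tree insertion order: [20, 12, 11, 39, 13, 27]
Tree (level-order array): [20, 12, 39, 11, 13, 27]
Inorder traversal: [11, 12, 13, 20, 27, 39]


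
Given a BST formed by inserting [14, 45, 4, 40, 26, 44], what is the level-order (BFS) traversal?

Tree insertion order: [14, 45, 4, 40, 26, 44]
Tree (level-order array): [14, 4, 45, None, None, 40, None, 26, 44]
BFS from the root, enqueuing left then right child of each popped node:
  queue [14] -> pop 14, enqueue [4, 45], visited so far: [14]
  queue [4, 45] -> pop 4, enqueue [none], visited so far: [14, 4]
  queue [45] -> pop 45, enqueue [40], visited so far: [14, 4, 45]
  queue [40] -> pop 40, enqueue [26, 44], visited so far: [14, 4, 45, 40]
  queue [26, 44] -> pop 26, enqueue [none], visited so far: [14, 4, 45, 40, 26]
  queue [44] -> pop 44, enqueue [none], visited so far: [14, 4, 45, 40, 26, 44]
Result: [14, 4, 45, 40, 26, 44]


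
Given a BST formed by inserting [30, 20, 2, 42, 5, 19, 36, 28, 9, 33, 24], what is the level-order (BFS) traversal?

Tree insertion order: [30, 20, 2, 42, 5, 19, 36, 28, 9, 33, 24]
Tree (level-order array): [30, 20, 42, 2, 28, 36, None, None, 5, 24, None, 33, None, None, 19, None, None, None, None, 9]
BFS from the root, enqueuing left then right child of each popped node:
  queue [30] -> pop 30, enqueue [20, 42], visited so far: [30]
  queue [20, 42] -> pop 20, enqueue [2, 28], visited so far: [30, 20]
  queue [42, 2, 28] -> pop 42, enqueue [36], visited so far: [30, 20, 42]
  queue [2, 28, 36] -> pop 2, enqueue [5], visited so far: [30, 20, 42, 2]
  queue [28, 36, 5] -> pop 28, enqueue [24], visited so far: [30, 20, 42, 2, 28]
  queue [36, 5, 24] -> pop 36, enqueue [33], visited so far: [30, 20, 42, 2, 28, 36]
  queue [5, 24, 33] -> pop 5, enqueue [19], visited so far: [30, 20, 42, 2, 28, 36, 5]
  queue [24, 33, 19] -> pop 24, enqueue [none], visited so far: [30, 20, 42, 2, 28, 36, 5, 24]
  queue [33, 19] -> pop 33, enqueue [none], visited so far: [30, 20, 42, 2, 28, 36, 5, 24, 33]
  queue [19] -> pop 19, enqueue [9], visited so far: [30, 20, 42, 2, 28, 36, 5, 24, 33, 19]
  queue [9] -> pop 9, enqueue [none], visited so far: [30, 20, 42, 2, 28, 36, 5, 24, 33, 19, 9]
Result: [30, 20, 42, 2, 28, 36, 5, 24, 33, 19, 9]


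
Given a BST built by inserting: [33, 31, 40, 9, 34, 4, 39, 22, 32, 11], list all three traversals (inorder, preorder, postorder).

Tree insertion order: [33, 31, 40, 9, 34, 4, 39, 22, 32, 11]
Tree (level-order array): [33, 31, 40, 9, 32, 34, None, 4, 22, None, None, None, 39, None, None, 11]
Inorder (L, root, R): [4, 9, 11, 22, 31, 32, 33, 34, 39, 40]
Preorder (root, L, R): [33, 31, 9, 4, 22, 11, 32, 40, 34, 39]
Postorder (L, R, root): [4, 11, 22, 9, 32, 31, 39, 34, 40, 33]


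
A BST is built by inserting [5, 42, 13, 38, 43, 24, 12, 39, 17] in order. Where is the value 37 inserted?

Starting tree (level order): [5, None, 42, 13, 43, 12, 38, None, None, None, None, 24, 39, 17]
Insertion path: 5 -> 42 -> 13 -> 38 -> 24
Result: insert 37 as right child of 24
Final tree (level order): [5, None, 42, 13, 43, 12, 38, None, None, None, None, 24, 39, 17, 37]


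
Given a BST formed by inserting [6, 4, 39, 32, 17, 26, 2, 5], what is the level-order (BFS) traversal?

Tree insertion order: [6, 4, 39, 32, 17, 26, 2, 5]
Tree (level-order array): [6, 4, 39, 2, 5, 32, None, None, None, None, None, 17, None, None, 26]
BFS from the root, enqueuing left then right child of each popped node:
  queue [6] -> pop 6, enqueue [4, 39], visited so far: [6]
  queue [4, 39] -> pop 4, enqueue [2, 5], visited so far: [6, 4]
  queue [39, 2, 5] -> pop 39, enqueue [32], visited so far: [6, 4, 39]
  queue [2, 5, 32] -> pop 2, enqueue [none], visited so far: [6, 4, 39, 2]
  queue [5, 32] -> pop 5, enqueue [none], visited so far: [6, 4, 39, 2, 5]
  queue [32] -> pop 32, enqueue [17], visited so far: [6, 4, 39, 2, 5, 32]
  queue [17] -> pop 17, enqueue [26], visited so far: [6, 4, 39, 2, 5, 32, 17]
  queue [26] -> pop 26, enqueue [none], visited so far: [6, 4, 39, 2, 5, 32, 17, 26]
Result: [6, 4, 39, 2, 5, 32, 17, 26]


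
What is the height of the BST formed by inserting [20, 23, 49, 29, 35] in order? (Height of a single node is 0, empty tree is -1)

Insertion order: [20, 23, 49, 29, 35]
Tree (level-order array): [20, None, 23, None, 49, 29, None, None, 35]
Compute height bottom-up (empty subtree = -1):
  height(35) = 1 + max(-1, -1) = 0
  height(29) = 1 + max(-1, 0) = 1
  height(49) = 1 + max(1, -1) = 2
  height(23) = 1 + max(-1, 2) = 3
  height(20) = 1 + max(-1, 3) = 4
Height = 4


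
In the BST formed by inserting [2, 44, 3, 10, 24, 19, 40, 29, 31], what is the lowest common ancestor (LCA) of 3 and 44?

Tree insertion order: [2, 44, 3, 10, 24, 19, 40, 29, 31]
Tree (level-order array): [2, None, 44, 3, None, None, 10, None, 24, 19, 40, None, None, 29, None, None, 31]
In a BST, the LCA of p=3, q=44 is the first node v on the
root-to-leaf path with p <= v <= q (go left if both < v, right if both > v).
Walk from root:
  at 2: both 3 and 44 > 2, go right
  at 44: 3 <= 44 <= 44, this is the LCA
LCA = 44


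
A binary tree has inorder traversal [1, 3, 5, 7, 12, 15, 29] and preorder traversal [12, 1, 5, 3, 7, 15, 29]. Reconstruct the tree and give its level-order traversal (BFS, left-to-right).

Inorder:  [1, 3, 5, 7, 12, 15, 29]
Preorder: [12, 1, 5, 3, 7, 15, 29]
Algorithm: preorder visits root first, so consume preorder in order;
for each root, split the current inorder slice at that value into
left-subtree inorder and right-subtree inorder, then recurse.
Recursive splits:
  root=12; inorder splits into left=[1, 3, 5, 7], right=[15, 29]
  root=1; inorder splits into left=[], right=[3, 5, 7]
  root=5; inorder splits into left=[3], right=[7]
  root=3; inorder splits into left=[], right=[]
  root=7; inorder splits into left=[], right=[]
  root=15; inorder splits into left=[], right=[29]
  root=29; inorder splits into left=[], right=[]
Reconstructed level-order: [12, 1, 15, 5, 29, 3, 7]


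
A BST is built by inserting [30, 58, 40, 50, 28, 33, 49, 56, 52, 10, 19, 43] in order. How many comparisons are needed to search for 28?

Search path for 28: 30 -> 28
Found: True
Comparisons: 2


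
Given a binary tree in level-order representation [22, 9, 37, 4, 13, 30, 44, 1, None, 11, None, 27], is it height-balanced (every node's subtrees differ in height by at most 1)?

Tree (level-order array): [22, 9, 37, 4, 13, 30, 44, 1, None, 11, None, 27]
Definition: a tree is height-balanced if, at every node, |h(left) - h(right)| <= 1 (empty subtree has height -1).
Bottom-up per-node check:
  node 1: h_left=-1, h_right=-1, diff=0 [OK], height=0
  node 4: h_left=0, h_right=-1, diff=1 [OK], height=1
  node 11: h_left=-1, h_right=-1, diff=0 [OK], height=0
  node 13: h_left=0, h_right=-1, diff=1 [OK], height=1
  node 9: h_left=1, h_right=1, diff=0 [OK], height=2
  node 27: h_left=-1, h_right=-1, diff=0 [OK], height=0
  node 30: h_left=0, h_right=-1, diff=1 [OK], height=1
  node 44: h_left=-1, h_right=-1, diff=0 [OK], height=0
  node 37: h_left=1, h_right=0, diff=1 [OK], height=2
  node 22: h_left=2, h_right=2, diff=0 [OK], height=3
All nodes satisfy the balance condition.
Result: Balanced


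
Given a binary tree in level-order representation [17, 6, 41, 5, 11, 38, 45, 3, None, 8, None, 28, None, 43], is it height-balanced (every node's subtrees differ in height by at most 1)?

Tree (level-order array): [17, 6, 41, 5, 11, 38, 45, 3, None, 8, None, 28, None, 43]
Definition: a tree is height-balanced if, at every node, |h(left) - h(right)| <= 1 (empty subtree has height -1).
Bottom-up per-node check:
  node 3: h_left=-1, h_right=-1, diff=0 [OK], height=0
  node 5: h_left=0, h_right=-1, diff=1 [OK], height=1
  node 8: h_left=-1, h_right=-1, diff=0 [OK], height=0
  node 11: h_left=0, h_right=-1, diff=1 [OK], height=1
  node 6: h_left=1, h_right=1, diff=0 [OK], height=2
  node 28: h_left=-1, h_right=-1, diff=0 [OK], height=0
  node 38: h_left=0, h_right=-1, diff=1 [OK], height=1
  node 43: h_left=-1, h_right=-1, diff=0 [OK], height=0
  node 45: h_left=0, h_right=-1, diff=1 [OK], height=1
  node 41: h_left=1, h_right=1, diff=0 [OK], height=2
  node 17: h_left=2, h_right=2, diff=0 [OK], height=3
All nodes satisfy the balance condition.
Result: Balanced


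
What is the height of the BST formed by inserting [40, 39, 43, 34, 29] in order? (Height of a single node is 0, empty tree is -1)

Insertion order: [40, 39, 43, 34, 29]
Tree (level-order array): [40, 39, 43, 34, None, None, None, 29]
Compute height bottom-up (empty subtree = -1):
  height(29) = 1 + max(-1, -1) = 0
  height(34) = 1 + max(0, -1) = 1
  height(39) = 1 + max(1, -1) = 2
  height(43) = 1 + max(-1, -1) = 0
  height(40) = 1 + max(2, 0) = 3
Height = 3


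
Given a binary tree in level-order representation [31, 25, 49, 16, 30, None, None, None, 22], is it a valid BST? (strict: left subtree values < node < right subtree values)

Level-order array: [31, 25, 49, 16, 30, None, None, None, 22]
Validate using subtree bounds (lo, hi): at each node, require lo < value < hi,
then recurse left with hi=value and right with lo=value.
Preorder trace (stopping at first violation):
  at node 31 with bounds (-inf, +inf): OK
  at node 25 with bounds (-inf, 31): OK
  at node 16 with bounds (-inf, 25): OK
  at node 22 with bounds (16, 25): OK
  at node 30 with bounds (25, 31): OK
  at node 49 with bounds (31, +inf): OK
No violation found at any node.
Result: Valid BST


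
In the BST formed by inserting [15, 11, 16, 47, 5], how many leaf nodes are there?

Tree built from: [15, 11, 16, 47, 5]
Tree (level-order array): [15, 11, 16, 5, None, None, 47]
Rule: A leaf has 0 children.
Per-node child counts:
  node 15: 2 child(ren)
  node 11: 1 child(ren)
  node 5: 0 child(ren)
  node 16: 1 child(ren)
  node 47: 0 child(ren)
Matching nodes: [5, 47]
Count of leaf nodes: 2


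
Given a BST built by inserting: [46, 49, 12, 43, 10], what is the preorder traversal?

Tree insertion order: [46, 49, 12, 43, 10]
Tree (level-order array): [46, 12, 49, 10, 43]
Preorder traversal: [46, 12, 10, 43, 49]


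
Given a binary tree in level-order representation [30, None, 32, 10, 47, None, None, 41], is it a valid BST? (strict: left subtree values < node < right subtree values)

Level-order array: [30, None, 32, 10, 47, None, None, 41]
Validate using subtree bounds (lo, hi): at each node, require lo < value < hi,
then recurse left with hi=value and right with lo=value.
Preorder trace (stopping at first violation):
  at node 30 with bounds (-inf, +inf): OK
  at node 32 with bounds (30, +inf): OK
  at node 10 with bounds (30, 32): VIOLATION
Node 10 violates its bound: not (30 < 10 < 32).
Result: Not a valid BST


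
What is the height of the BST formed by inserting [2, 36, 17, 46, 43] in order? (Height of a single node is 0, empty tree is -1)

Insertion order: [2, 36, 17, 46, 43]
Tree (level-order array): [2, None, 36, 17, 46, None, None, 43]
Compute height bottom-up (empty subtree = -1):
  height(17) = 1 + max(-1, -1) = 0
  height(43) = 1 + max(-1, -1) = 0
  height(46) = 1 + max(0, -1) = 1
  height(36) = 1 + max(0, 1) = 2
  height(2) = 1 + max(-1, 2) = 3
Height = 3


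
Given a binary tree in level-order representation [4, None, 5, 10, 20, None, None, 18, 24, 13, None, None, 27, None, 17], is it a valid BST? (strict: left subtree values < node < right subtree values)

Level-order array: [4, None, 5, 10, 20, None, None, 18, 24, 13, None, None, 27, None, 17]
Validate using subtree bounds (lo, hi): at each node, require lo < value < hi,
then recurse left with hi=value and right with lo=value.
Preorder trace (stopping at first violation):
  at node 4 with bounds (-inf, +inf): OK
  at node 5 with bounds (4, +inf): OK
  at node 10 with bounds (4, 5): VIOLATION
Node 10 violates its bound: not (4 < 10 < 5).
Result: Not a valid BST


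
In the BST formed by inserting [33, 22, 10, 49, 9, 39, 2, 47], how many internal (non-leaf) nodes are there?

Tree built from: [33, 22, 10, 49, 9, 39, 2, 47]
Tree (level-order array): [33, 22, 49, 10, None, 39, None, 9, None, None, 47, 2]
Rule: An internal node has at least one child.
Per-node child counts:
  node 33: 2 child(ren)
  node 22: 1 child(ren)
  node 10: 1 child(ren)
  node 9: 1 child(ren)
  node 2: 0 child(ren)
  node 49: 1 child(ren)
  node 39: 1 child(ren)
  node 47: 0 child(ren)
Matching nodes: [33, 22, 10, 9, 49, 39]
Count of internal (non-leaf) nodes: 6


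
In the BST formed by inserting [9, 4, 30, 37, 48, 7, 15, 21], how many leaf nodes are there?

Tree built from: [9, 4, 30, 37, 48, 7, 15, 21]
Tree (level-order array): [9, 4, 30, None, 7, 15, 37, None, None, None, 21, None, 48]
Rule: A leaf has 0 children.
Per-node child counts:
  node 9: 2 child(ren)
  node 4: 1 child(ren)
  node 7: 0 child(ren)
  node 30: 2 child(ren)
  node 15: 1 child(ren)
  node 21: 0 child(ren)
  node 37: 1 child(ren)
  node 48: 0 child(ren)
Matching nodes: [7, 21, 48]
Count of leaf nodes: 3


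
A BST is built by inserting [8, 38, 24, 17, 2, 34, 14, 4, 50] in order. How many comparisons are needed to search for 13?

Search path for 13: 8 -> 38 -> 24 -> 17 -> 14
Found: False
Comparisons: 5


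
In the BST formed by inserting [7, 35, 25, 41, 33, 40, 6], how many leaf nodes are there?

Tree built from: [7, 35, 25, 41, 33, 40, 6]
Tree (level-order array): [7, 6, 35, None, None, 25, 41, None, 33, 40]
Rule: A leaf has 0 children.
Per-node child counts:
  node 7: 2 child(ren)
  node 6: 0 child(ren)
  node 35: 2 child(ren)
  node 25: 1 child(ren)
  node 33: 0 child(ren)
  node 41: 1 child(ren)
  node 40: 0 child(ren)
Matching nodes: [6, 33, 40]
Count of leaf nodes: 3


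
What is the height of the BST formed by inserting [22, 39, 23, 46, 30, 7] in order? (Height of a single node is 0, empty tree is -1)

Insertion order: [22, 39, 23, 46, 30, 7]
Tree (level-order array): [22, 7, 39, None, None, 23, 46, None, 30]
Compute height bottom-up (empty subtree = -1):
  height(7) = 1 + max(-1, -1) = 0
  height(30) = 1 + max(-1, -1) = 0
  height(23) = 1 + max(-1, 0) = 1
  height(46) = 1 + max(-1, -1) = 0
  height(39) = 1 + max(1, 0) = 2
  height(22) = 1 + max(0, 2) = 3
Height = 3


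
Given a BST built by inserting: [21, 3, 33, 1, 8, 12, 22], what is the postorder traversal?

Tree insertion order: [21, 3, 33, 1, 8, 12, 22]
Tree (level-order array): [21, 3, 33, 1, 8, 22, None, None, None, None, 12]
Postorder traversal: [1, 12, 8, 3, 22, 33, 21]


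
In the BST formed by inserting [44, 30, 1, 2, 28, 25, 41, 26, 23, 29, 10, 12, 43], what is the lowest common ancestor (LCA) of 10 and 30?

Tree insertion order: [44, 30, 1, 2, 28, 25, 41, 26, 23, 29, 10, 12, 43]
Tree (level-order array): [44, 30, None, 1, 41, None, 2, None, 43, None, 28, None, None, 25, 29, 23, 26, None, None, 10, None, None, None, None, 12]
In a BST, the LCA of p=10, q=30 is the first node v on the
root-to-leaf path with p <= v <= q (go left if both < v, right if both > v).
Walk from root:
  at 44: both 10 and 30 < 44, go left
  at 30: 10 <= 30 <= 30, this is the LCA
LCA = 30


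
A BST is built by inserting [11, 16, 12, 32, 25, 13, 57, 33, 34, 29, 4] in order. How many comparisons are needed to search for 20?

Search path for 20: 11 -> 16 -> 32 -> 25
Found: False
Comparisons: 4


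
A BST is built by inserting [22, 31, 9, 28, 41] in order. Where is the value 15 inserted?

Starting tree (level order): [22, 9, 31, None, None, 28, 41]
Insertion path: 22 -> 9
Result: insert 15 as right child of 9
Final tree (level order): [22, 9, 31, None, 15, 28, 41]


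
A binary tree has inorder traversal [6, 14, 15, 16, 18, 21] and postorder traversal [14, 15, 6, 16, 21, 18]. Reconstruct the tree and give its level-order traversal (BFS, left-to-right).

Inorder:   [6, 14, 15, 16, 18, 21]
Postorder: [14, 15, 6, 16, 21, 18]
Algorithm: postorder visits root last, so walk postorder right-to-left;
each value is the root of the current inorder slice — split it at that
value, recurse on the right subtree first, then the left.
Recursive splits:
  root=18; inorder splits into left=[6, 14, 15, 16], right=[21]
  root=21; inorder splits into left=[], right=[]
  root=16; inorder splits into left=[6, 14, 15], right=[]
  root=6; inorder splits into left=[], right=[14, 15]
  root=15; inorder splits into left=[14], right=[]
  root=14; inorder splits into left=[], right=[]
Reconstructed level-order: [18, 16, 21, 6, 15, 14]


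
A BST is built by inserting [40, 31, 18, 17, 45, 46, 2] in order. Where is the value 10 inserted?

Starting tree (level order): [40, 31, 45, 18, None, None, 46, 17, None, None, None, 2]
Insertion path: 40 -> 31 -> 18 -> 17 -> 2
Result: insert 10 as right child of 2
Final tree (level order): [40, 31, 45, 18, None, None, 46, 17, None, None, None, 2, None, None, 10]


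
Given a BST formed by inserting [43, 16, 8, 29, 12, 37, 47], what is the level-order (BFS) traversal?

Tree insertion order: [43, 16, 8, 29, 12, 37, 47]
Tree (level-order array): [43, 16, 47, 8, 29, None, None, None, 12, None, 37]
BFS from the root, enqueuing left then right child of each popped node:
  queue [43] -> pop 43, enqueue [16, 47], visited so far: [43]
  queue [16, 47] -> pop 16, enqueue [8, 29], visited so far: [43, 16]
  queue [47, 8, 29] -> pop 47, enqueue [none], visited so far: [43, 16, 47]
  queue [8, 29] -> pop 8, enqueue [12], visited so far: [43, 16, 47, 8]
  queue [29, 12] -> pop 29, enqueue [37], visited so far: [43, 16, 47, 8, 29]
  queue [12, 37] -> pop 12, enqueue [none], visited so far: [43, 16, 47, 8, 29, 12]
  queue [37] -> pop 37, enqueue [none], visited so far: [43, 16, 47, 8, 29, 12, 37]
Result: [43, 16, 47, 8, 29, 12, 37]


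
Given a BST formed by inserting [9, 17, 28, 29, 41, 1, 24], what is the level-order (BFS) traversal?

Tree insertion order: [9, 17, 28, 29, 41, 1, 24]
Tree (level-order array): [9, 1, 17, None, None, None, 28, 24, 29, None, None, None, 41]
BFS from the root, enqueuing left then right child of each popped node:
  queue [9] -> pop 9, enqueue [1, 17], visited so far: [9]
  queue [1, 17] -> pop 1, enqueue [none], visited so far: [9, 1]
  queue [17] -> pop 17, enqueue [28], visited so far: [9, 1, 17]
  queue [28] -> pop 28, enqueue [24, 29], visited so far: [9, 1, 17, 28]
  queue [24, 29] -> pop 24, enqueue [none], visited so far: [9, 1, 17, 28, 24]
  queue [29] -> pop 29, enqueue [41], visited so far: [9, 1, 17, 28, 24, 29]
  queue [41] -> pop 41, enqueue [none], visited so far: [9, 1, 17, 28, 24, 29, 41]
Result: [9, 1, 17, 28, 24, 29, 41]


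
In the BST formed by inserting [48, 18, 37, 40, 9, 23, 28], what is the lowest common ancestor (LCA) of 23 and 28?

Tree insertion order: [48, 18, 37, 40, 9, 23, 28]
Tree (level-order array): [48, 18, None, 9, 37, None, None, 23, 40, None, 28]
In a BST, the LCA of p=23, q=28 is the first node v on the
root-to-leaf path with p <= v <= q (go left if both < v, right if both > v).
Walk from root:
  at 48: both 23 and 28 < 48, go left
  at 18: both 23 and 28 > 18, go right
  at 37: both 23 and 28 < 37, go left
  at 23: 23 <= 23 <= 28, this is the LCA
LCA = 23


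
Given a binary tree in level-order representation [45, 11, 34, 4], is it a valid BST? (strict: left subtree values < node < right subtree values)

Level-order array: [45, 11, 34, 4]
Validate using subtree bounds (lo, hi): at each node, require lo < value < hi,
then recurse left with hi=value and right with lo=value.
Preorder trace (stopping at first violation):
  at node 45 with bounds (-inf, +inf): OK
  at node 11 with bounds (-inf, 45): OK
  at node 4 with bounds (-inf, 11): OK
  at node 34 with bounds (45, +inf): VIOLATION
Node 34 violates its bound: not (45 < 34 < +inf).
Result: Not a valid BST


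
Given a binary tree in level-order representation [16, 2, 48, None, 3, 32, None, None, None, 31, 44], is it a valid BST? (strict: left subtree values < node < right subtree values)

Level-order array: [16, 2, 48, None, 3, 32, None, None, None, 31, 44]
Validate using subtree bounds (lo, hi): at each node, require lo < value < hi,
then recurse left with hi=value and right with lo=value.
Preorder trace (stopping at first violation):
  at node 16 with bounds (-inf, +inf): OK
  at node 2 with bounds (-inf, 16): OK
  at node 3 with bounds (2, 16): OK
  at node 48 with bounds (16, +inf): OK
  at node 32 with bounds (16, 48): OK
  at node 31 with bounds (16, 32): OK
  at node 44 with bounds (32, 48): OK
No violation found at any node.
Result: Valid BST


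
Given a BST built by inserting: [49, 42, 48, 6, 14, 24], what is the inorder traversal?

Tree insertion order: [49, 42, 48, 6, 14, 24]
Tree (level-order array): [49, 42, None, 6, 48, None, 14, None, None, None, 24]
Inorder traversal: [6, 14, 24, 42, 48, 49]


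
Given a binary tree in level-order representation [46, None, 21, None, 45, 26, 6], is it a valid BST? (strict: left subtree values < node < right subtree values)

Level-order array: [46, None, 21, None, 45, 26, 6]
Validate using subtree bounds (lo, hi): at each node, require lo < value < hi,
then recurse left with hi=value and right with lo=value.
Preorder trace (stopping at first violation):
  at node 46 with bounds (-inf, +inf): OK
  at node 21 with bounds (46, +inf): VIOLATION
Node 21 violates its bound: not (46 < 21 < +inf).
Result: Not a valid BST


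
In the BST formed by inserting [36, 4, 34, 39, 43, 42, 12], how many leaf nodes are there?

Tree built from: [36, 4, 34, 39, 43, 42, 12]
Tree (level-order array): [36, 4, 39, None, 34, None, 43, 12, None, 42]
Rule: A leaf has 0 children.
Per-node child counts:
  node 36: 2 child(ren)
  node 4: 1 child(ren)
  node 34: 1 child(ren)
  node 12: 0 child(ren)
  node 39: 1 child(ren)
  node 43: 1 child(ren)
  node 42: 0 child(ren)
Matching nodes: [12, 42]
Count of leaf nodes: 2


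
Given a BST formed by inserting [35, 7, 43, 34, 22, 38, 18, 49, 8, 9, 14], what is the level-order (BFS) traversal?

Tree insertion order: [35, 7, 43, 34, 22, 38, 18, 49, 8, 9, 14]
Tree (level-order array): [35, 7, 43, None, 34, 38, 49, 22, None, None, None, None, None, 18, None, 8, None, None, 9, None, 14]
BFS from the root, enqueuing left then right child of each popped node:
  queue [35] -> pop 35, enqueue [7, 43], visited so far: [35]
  queue [7, 43] -> pop 7, enqueue [34], visited so far: [35, 7]
  queue [43, 34] -> pop 43, enqueue [38, 49], visited so far: [35, 7, 43]
  queue [34, 38, 49] -> pop 34, enqueue [22], visited so far: [35, 7, 43, 34]
  queue [38, 49, 22] -> pop 38, enqueue [none], visited so far: [35, 7, 43, 34, 38]
  queue [49, 22] -> pop 49, enqueue [none], visited so far: [35, 7, 43, 34, 38, 49]
  queue [22] -> pop 22, enqueue [18], visited so far: [35, 7, 43, 34, 38, 49, 22]
  queue [18] -> pop 18, enqueue [8], visited so far: [35, 7, 43, 34, 38, 49, 22, 18]
  queue [8] -> pop 8, enqueue [9], visited so far: [35, 7, 43, 34, 38, 49, 22, 18, 8]
  queue [9] -> pop 9, enqueue [14], visited so far: [35, 7, 43, 34, 38, 49, 22, 18, 8, 9]
  queue [14] -> pop 14, enqueue [none], visited so far: [35, 7, 43, 34, 38, 49, 22, 18, 8, 9, 14]
Result: [35, 7, 43, 34, 38, 49, 22, 18, 8, 9, 14]


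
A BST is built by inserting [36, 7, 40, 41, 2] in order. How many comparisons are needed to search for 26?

Search path for 26: 36 -> 7
Found: False
Comparisons: 2


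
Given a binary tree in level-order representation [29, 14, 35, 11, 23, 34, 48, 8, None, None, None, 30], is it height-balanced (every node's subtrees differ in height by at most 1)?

Tree (level-order array): [29, 14, 35, 11, 23, 34, 48, 8, None, None, None, 30]
Definition: a tree is height-balanced if, at every node, |h(left) - h(right)| <= 1 (empty subtree has height -1).
Bottom-up per-node check:
  node 8: h_left=-1, h_right=-1, diff=0 [OK], height=0
  node 11: h_left=0, h_right=-1, diff=1 [OK], height=1
  node 23: h_left=-1, h_right=-1, diff=0 [OK], height=0
  node 14: h_left=1, h_right=0, diff=1 [OK], height=2
  node 30: h_left=-1, h_right=-1, diff=0 [OK], height=0
  node 34: h_left=0, h_right=-1, diff=1 [OK], height=1
  node 48: h_left=-1, h_right=-1, diff=0 [OK], height=0
  node 35: h_left=1, h_right=0, diff=1 [OK], height=2
  node 29: h_left=2, h_right=2, diff=0 [OK], height=3
All nodes satisfy the balance condition.
Result: Balanced


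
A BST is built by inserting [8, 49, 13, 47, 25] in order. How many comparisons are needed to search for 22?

Search path for 22: 8 -> 49 -> 13 -> 47 -> 25
Found: False
Comparisons: 5


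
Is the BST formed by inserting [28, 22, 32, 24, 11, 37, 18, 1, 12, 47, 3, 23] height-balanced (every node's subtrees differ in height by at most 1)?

Tree (level-order array): [28, 22, 32, 11, 24, None, 37, 1, 18, 23, None, None, 47, None, 3, 12]
Definition: a tree is height-balanced if, at every node, |h(left) - h(right)| <= 1 (empty subtree has height -1).
Bottom-up per-node check:
  node 3: h_left=-1, h_right=-1, diff=0 [OK], height=0
  node 1: h_left=-1, h_right=0, diff=1 [OK], height=1
  node 12: h_left=-1, h_right=-1, diff=0 [OK], height=0
  node 18: h_left=0, h_right=-1, diff=1 [OK], height=1
  node 11: h_left=1, h_right=1, diff=0 [OK], height=2
  node 23: h_left=-1, h_right=-1, diff=0 [OK], height=0
  node 24: h_left=0, h_right=-1, diff=1 [OK], height=1
  node 22: h_left=2, h_right=1, diff=1 [OK], height=3
  node 47: h_left=-1, h_right=-1, diff=0 [OK], height=0
  node 37: h_left=-1, h_right=0, diff=1 [OK], height=1
  node 32: h_left=-1, h_right=1, diff=2 [FAIL (|-1-1|=2 > 1)], height=2
  node 28: h_left=3, h_right=2, diff=1 [OK], height=4
Node 32 violates the condition: |-1 - 1| = 2 > 1.
Result: Not balanced


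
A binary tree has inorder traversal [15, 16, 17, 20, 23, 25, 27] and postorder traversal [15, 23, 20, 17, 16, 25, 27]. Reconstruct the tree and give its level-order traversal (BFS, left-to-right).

Inorder:   [15, 16, 17, 20, 23, 25, 27]
Postorder: [15, 23, 20, 17, 16, 25, 27]
Algorithm: postorder visits root last, so walk postorder right-to-left;
each value is the root of the current inorder slice — split it at that
value, recurse on the right subtree first, then the left.
Recursive splits:
  root=27; inorder splits into left=[15, 16, 17, 20, 23, 25], right=[]
  root=25; inorder splits into left=[15, 16, 17, 20, 23], right=[]
  root=16; inorder splits into left=[15], right=[17, 20, 23]
  root=17; inorder splits into left=[], right=[20, 23]
  root=20; inorder splits into left=[], right=[23]
  root=23; inorder splits into left=[], right=[]
  root=15; inorder splits into left=[], right=[]
Reconstructed level-order: [27, 25, 16, 15, 17, 20, 23]


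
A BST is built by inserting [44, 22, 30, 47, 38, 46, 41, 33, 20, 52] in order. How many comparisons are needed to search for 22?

Search path for 22: 44 -> 22
Found: True
Comparisons: 2


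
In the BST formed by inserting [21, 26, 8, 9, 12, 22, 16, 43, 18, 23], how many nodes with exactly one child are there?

Tree built from: [21, 26, 8, 9, 12, 22, 16, 43, 18, 23]
Tree (level-order array): [21, 8, 26, None, 9, 22, 43, None, 12, None, 23, None, None, None, 16, None, None, None, 18]
Rule: These are nodes with exactly 1 non-null child.
Per-node child counts:
  node 21: 2 child(ren)
  node 8: 1 child(ren)
  node 9: 1 child(ren)
  node 12: 1 child(ren)
  node 16: 1 child(ren)
  node 18: 0 child(ren)
  node 26: 2 child(ren)
  node 22: 1 child(ren)
  node 23: 0 child(ren)
  node 43: 0 child(ren)
Matching nodes: [8, 9, 12, 16, 22]
Count of nodes with exactly one child: 5


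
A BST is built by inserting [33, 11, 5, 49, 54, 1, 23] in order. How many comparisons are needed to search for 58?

Search path for 58: 33 -> 49 -> 54
Found: False
Comparisons: 3


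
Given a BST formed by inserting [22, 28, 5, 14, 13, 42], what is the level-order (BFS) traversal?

Tree insertion order: [22, 28, 5, 14, 13, 42]
Tree (level-order array): [22, 5, 28, None, 14, None, 42, 13]
BFS from the root, enqueuing left then right child of each popped node:
  queue [22] -> pop 22, enqueue [5, 28], visited so far: [22]
  queue [5, 28] -> pop 5, enqueue [14], visited so far: [22, 5]
  queue [28, 14] -> pop 28, enqueue [42], visited so far: [22, 5, 28]
  queue [14, 42] -> pop 14, enqueue [13], visited so far: [22, 5, 28, 14]
  queue [42, 13] -> pop 42, enqueue [none], visited so far: [22, 5, 28, 14, 42]
  queue [13] -> pop 13, enqueue [none], visited so far: [22, 5, 28, 14, 42, 13]
Result: [22, 5, 28, 14, 42, 13]


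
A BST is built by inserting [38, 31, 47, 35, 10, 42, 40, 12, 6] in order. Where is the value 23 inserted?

Starting tree (level order): [38, 31, 47, 10, 35, 42, None, 6, 12, None, None, 40]
Insertion path: 38 -> 31 -> 10 -> 12
Result: insert 23 as right child of 12
Final tree (level order): [38, 31, 47, 10, 35, 42, None, 6, 12, None, None, 40, None, None, None, None, 23]


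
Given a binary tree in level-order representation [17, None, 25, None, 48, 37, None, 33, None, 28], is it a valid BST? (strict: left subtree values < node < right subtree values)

Level-order array: [17, None, 25, None, 48, 37, None, 33, None, 28]
Validate using subtree bounds (lo, hi): at each node, require lo < value < hi,
then recurse left with hi=value and right with lo=value.
Preorder trace (stopping at first violation):
  at node 17 with bounds (-inf, +inf): OK
  at node 25 with bounds (17, +inf): OK
  at node 48 with bounds (25, +inf): OK
  at node 37 with bounds (25, 48): OK
  at node 33 with bounds (25, 37): OK
  at node 28 with bounds (25, 33): OK
No violation found at any node.
Result: Valid BST


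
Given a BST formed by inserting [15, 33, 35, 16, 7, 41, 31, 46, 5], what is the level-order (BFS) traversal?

Tree insertion order: [15, 33, 35, 16, 7, 41, 31, 46, 5]
Tree (level-order array): [15, 7, 33, 5, None, 16, 35, None, None, None, 31, None, 41, None, None, None, 46]
BFS from the root, enqueuing left then right child of each popped node:
  queue [15] -> pop 15, enqueue [7, 33], visited so far: [15]
  queue [7, 33] -> pop 7, enqueue [5], visited so far: [15, 7]
  queue [33, 5] -> pop 33, enqueue [16, 35], visited so far: [15, 7, 33]
  queue [5, 16, 35] -> pop 5, enqueue [none], visited so far: [15, 7, 33, 5]
  queue [16, 35] -> pop 16, enqueue [31], visited so far: [15, 7, 33, 5, 16]
  queue [35, 31] -> pop 35, enqueue [41], visited so far: [15, 7, 33, 5, 16, 35]
  queue [31, 41] -> pop 31, enqueue [none], visited so far: [15, 7, 33, 5, 16, 35, 31]
  queue [41] -> pop 41, enqueue [46], visited so far: [15, 7, 33, 5, 16, 35, 31, 41]
  queue [46] -> pop 46, enqueue [none], visited so far: [15, 7, 33, 5, 16, 35, 31, 41, 46]
Result: [15, 7, 33, 5, 16, 35, 31, 41, 46]
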